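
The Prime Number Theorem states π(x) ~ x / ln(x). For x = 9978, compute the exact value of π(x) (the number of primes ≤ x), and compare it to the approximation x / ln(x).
π(9978) = 1229;  x/ln(x) ≈ 1083.61;  relative error ≈ 11.83%.

Directly count primes up to 9978: π(9978) = 1229. The PNT approximation gives 9978/ln(9978) ≈ 9978/9.20814 ≈ 1083.61. Relative error (π(x) − x/ln(x)) / π(x) ≈ 11.83%; the approximation is known to undercount slightly (Li(x) is a better estimate).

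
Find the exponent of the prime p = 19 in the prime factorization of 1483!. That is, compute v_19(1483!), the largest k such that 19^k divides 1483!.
v_19(1483!) = 82

Legendre's formula: v_p(n!) = Σ_{k ≥ 1} ⌊n / p^k⌋. For p = 19, n = 1483, the terms are:
  ⌊1483/19^1⌋ = ⌊1483/19⌋ = 78
  ⌊1483/19^2⌋ = ⌊1483/361⌋ = 4
(the next term ⌊1483/19^3⌋ = 0, terminating the sum). Summing: v_19(1483!) = 78 + 4 = 82.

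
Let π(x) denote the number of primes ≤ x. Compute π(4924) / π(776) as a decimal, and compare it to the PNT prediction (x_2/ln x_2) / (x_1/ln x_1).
π(4924)/π(776) = 657/137 ≈ 4.7956;  PNT prediction ≈ 4.9663.

π(776) = 137 and π(4924) = 657, so π(4924)/π(776) ≈ 4.7956. The PNT-predicted ratio is (4924/ln(4924)) / (776/ln(776)) ≈ 4.9663. The two agree to within a few percent, as expected.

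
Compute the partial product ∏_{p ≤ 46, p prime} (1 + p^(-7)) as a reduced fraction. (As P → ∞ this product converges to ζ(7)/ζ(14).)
∏ = 520809220089538061022644224225580227698833285987386472597926245148089867161153104280287356125184/516528479137134655019209847872578550121603875954111837055841148542846145248143400719531810009375

The primes p ≤ 46 are [2, 3, 5, 7, 11, 13, 17, 19, 23, 29, 31, 37, 41, 43]. For each, (1 + 1/p^7) = (p^7 + 1)/p^7. Multiplying these fractions over p ∈ [2, 3, 5, 7, 11, 13, 17, 19, 23, 29, 31, 37, 41, 43] gives 520809220089538061022644224225580227698833285987386472597926245148089867161153104280287356125184/516528479137134655019209847872578550121603875954111837055841148542846145248143400719531810009375. (In the limit P → ∞ this tends to ζ(7)/ζ(14).)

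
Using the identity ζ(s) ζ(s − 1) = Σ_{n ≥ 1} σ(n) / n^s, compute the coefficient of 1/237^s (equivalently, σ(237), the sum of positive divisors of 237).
σ(237) = 320

In the product (Σ m^0/m^s)(Σ k / k^s) = Σ (Σ_{d | n} d) / n^s, the coefficient of 1/n^s is σ(n) = Σ_{d | n} d. For n = 237, divisors are [1, 3, 79, 237]; summing: σ(237) = 320.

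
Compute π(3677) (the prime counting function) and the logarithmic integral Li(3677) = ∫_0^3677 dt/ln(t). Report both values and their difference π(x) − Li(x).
π(3677) = 514;  Li(3677) ≈ 526.22;  π(x) − Li(x) ≈ -12.22.

Direct count of primes ≤ 3677 gives π(3677) = 514. Numerical evaluation of the logarithmic integral gives Li(3677) ≈ 526.22. The difference π(x) − Li(x) ≈ -12.22 is typically negative for small/moderate x (Li(x) overestimates), though Littlewood's theorem shows this sign changes infinitely often.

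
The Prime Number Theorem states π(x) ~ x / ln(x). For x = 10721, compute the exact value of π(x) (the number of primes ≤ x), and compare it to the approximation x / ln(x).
π(10721) = 1306;  x/ln(x) ≈ 1155.29;  relative error ≈ 11.54%.

Directly count primes up to 10721: π(10721) = 1306. The PNT approximation gives 10721/ln(10721) ≈ 10721/9.27996 ≈ 1155.29. Relative error (π(x) − x/ln(x)) / π(x) ≈ 11.54%; the approximation is known to undercount slightly (Li(x) is a better estimate).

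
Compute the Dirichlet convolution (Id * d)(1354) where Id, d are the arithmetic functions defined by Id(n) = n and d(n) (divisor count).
(Id * d)(1354) = 2716

Divisors of 1354: [1, 2, 677, 1354]. For each d | 1354:
  d = 1: Id(1) · d(1354/1) = 1 · 4 = 4
  d = 2: Id(2) · d(1354/2) = 2 · 2 = 4
  d = 677: Id(677) · d(1354/677) = 677 · 2 = 1354
  d = 1354: Id(1354) · d(1354/1354) = 1354 · 1 = 1354
Summing: (Id * d)(1354) = 4 + 4 + 1354 + 1354 = 2716.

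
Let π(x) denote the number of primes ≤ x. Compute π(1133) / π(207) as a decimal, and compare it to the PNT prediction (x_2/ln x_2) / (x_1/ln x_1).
π(1133)/π(207) = 189/46 ≈ 4.1087;  PNT prediction ≈ 4.1504.

π(207) = 46 and π(1133) = 189, so π(1133)/π(207) ≈ 4.1087. The PNT-predicted ratio is (1133/ln(1133)) / (207/ln(207)) ≈ 4.1504. The two agree to within a few percent, as expected.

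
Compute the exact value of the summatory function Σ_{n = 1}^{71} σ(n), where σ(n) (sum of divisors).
Σ_{n ≤ 71} σ(n) = 4137

Compute σ(n) for each 1 ≤ n ≤ 71: σ(1) = 1, σ(2) = 3, σ(3) = 4, σ(4) = 7, σ(5) = 6, σ(6) = 12, σ(7) = 8, σ(8) = 15, σ(9) = 13, σ(10) = 18, σ(11) = 12, σ(12) = 28, σ(13) = 14, σ(14) = 24, σ(15) = 24, σ(16) = 31, σ(17) = 18, σ(18) = 39, σ(19) = 20, σ(20) = 42, σ(21) = 32, σ(22) = 36, σ(23) = 24, σ(24) = 60, σ(25) = 31, σ(26) = 42, σ(27) = 40, σ(28) = 56, σ(29) = 30, σ(30) = 72, σ(31) = 32, σ(32) = 63, σ(33) = 48, σ(34) = 54, σ(35) = 48, σ(36) = 91, σ(37) = 38, σ(38) = 60, σ(39) = 56, σ(40) = 90, σ(41) = 42, σ(42) = 96, σ(43) = 44, σ(44) = 84, σ(45) = 78, σ(46) = 72, σ(47) = 48, σ(48) = 124, σ(49) = 57, σ(50) = 93, σ(51) = 72, σ(52) = 98, σ(53) = 54, σ(54) = 120, σ(55) = 72, σ(56) = 120, σ(57) = 80, σ(58) = 90, σ(59) = 60, σ(60) = 168, σ(61) = 62, σ(62) = 96, σ(63) = 104, σ(64) = 127, σ(65) = 84, σ(66) = 144, σ(67) = 68, σ(68) = 126, σ(69) = 96, σ(70) = 144, σ(71) = 72. Summing all 71 values: 4137. (Average order: Σ_{n ≤ x} σ(n) ~ (π²/12) x². For x = 71, (π²/12)·71² ≈ 4146.06.)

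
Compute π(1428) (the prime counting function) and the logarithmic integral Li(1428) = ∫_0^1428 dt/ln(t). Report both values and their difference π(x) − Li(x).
π(1428) = 225;  Li(1428) ≈ 237.93;  π(x) − Li(x) ≈ -12.93.

Direct count of primes ≤ 1428 gives π(1428) = 225. Numerical evaluation of the logarithmic integral gives Li(1428) ≈ 237.93. The difference π(x) − Li(x) ≈ -12.93 is typically negative for small/moderate x (Li(x) overestimates), though Littlewood's theorem shows this sign changes infinitely often.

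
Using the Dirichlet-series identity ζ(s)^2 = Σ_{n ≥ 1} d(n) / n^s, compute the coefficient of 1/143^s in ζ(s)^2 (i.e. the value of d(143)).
d(143) = 4

ζ(s)^2 = (Σ 1/m^s)(Σ 1/k^s). The coefficient of 1/n^s in the product is the number of ordered pairs (m, k) with mk = n, which equals d(n). For n = 143, divisors are [1, 11, 13, 143], so d(143) = 4.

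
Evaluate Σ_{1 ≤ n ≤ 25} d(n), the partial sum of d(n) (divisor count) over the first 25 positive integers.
Σ_{n ≤ 25} d(n) = 87

Compute d(n) for each 1 ≤ n ≤ 25: d(1) = 1, d(2) = 2, d(3) = 2, d(4) = 3, d(5) = 2, d(6) = 4, d(7) = 2, d(8) = 4, d(9) = 3, d(10) = 4, d(11) = 2, d(12) = 6, d(13) = 2, d(14) = 4, d(15) = 4, d(16) = 5, d(17) = 2, d(18) = 6, d(19) = 2, d(20) = 6, d(21) = 4, d(22) = 4, d(23) = 2, d(24) = 8, d(25) = 3. Summing all 25 values: 87. (Dirichlet's divisor formula: Σ_{n ≤ x} d(n) = x ln(x) + (2γ − 1) x + O(√x). For x = 25, the asymptotic estimate is ≈ 84.33.)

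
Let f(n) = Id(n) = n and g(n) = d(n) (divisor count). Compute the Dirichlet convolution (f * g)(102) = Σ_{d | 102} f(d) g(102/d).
(Id * d)(102) = 380

Divisors of 102: [1, 2, 3, 6, 17, 34, 51, 102]. For each d | 102:
  d = 1: Id(1) · d(102/1) = 1 · 8 = 8
  d = 2: Id(2) · d(102/2) = 2 · 4 = 8
  d = 3: Id(3) · d(102/3) = 3 · 4 = 12
  d = 6: Id(6) · d(102/6) = 6 · 2 = 12
  d = 17: Id(17) · d(102/17) = 17 · 4 = 68
  d = 34: Id(34) · d(102/34) = 34 · 2 = 68
  d = 51: Id(51) · d(102/51) = 51 · 2 = 102
  d = 102: Id(102) · d(102/102) = 102 · 1 = 102
Summing: (Id * d)(102) = 8 + 8 + 12 + 12 + 68 + 68 + 102 + 102 = 380.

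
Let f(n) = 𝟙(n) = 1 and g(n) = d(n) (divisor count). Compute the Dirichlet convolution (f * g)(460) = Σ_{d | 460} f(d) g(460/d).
(𝟙 * d)(460) = 54

Divisors of 460: [1, 2, 4, 5, 10, 20, 23, 46, 92, 115, 230, 460]. For each d | 460:
  d = 1: 𝟙(1) · d(460/1) = 1 · 12 = 12
  d = 2: 𝟙(2) · d(460/2) = 1 · 8 = 8
  d = 4: 𝟙(4) · d(460/4) = 1 · 4 = 4
  d = 5: 𝟙(5) · d(460/5) = 1 · 6 = 6
  d = 10: 𝟙(10) · d(460/10) = 1 · 4 = 4
  d = 20: 𝟙(20) · d(460/20) = 1 · 2 = 2
  d = 23: 𝟙(23) · d(460/23) = 1 · 6 = 6
  d = 46: 𝟙(46) · d(460/46) = 1 · 4 = 4
  d = 92: 𝟙(92) · d(460/92) = 1 · 2 = 2
  d = 115: 𝟙(115) · d(460/115) = 1 · 3 = 3
  d = 230: 𝟙(230) · d(460/230) = 1 · 2 = 2
  d = 460: 𝟙(460) · d(460/460) = 1 · 1 = 1
Summing: (𝟙 * d)(460) = 12 + 8 + 4 + 6 + 4 + 2 + 6 + 4 + 2 + 3 + 2 + 1 = 54.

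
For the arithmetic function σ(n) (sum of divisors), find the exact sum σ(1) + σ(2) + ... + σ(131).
Σ_{n ≤ 131} σ(n) = 14095

Compute σ(n) for each 1 ≤ n ≤ 131: σ(1) = 1, σ(2) = 3, σ(3) = 4, σ(4) = 7, σ(5) = 6, σ(6) = 12, σ(7) = 8, σ(8) = 15, σ(9) = 13, σ(10) = 18, σ(11) = 12, σ(12) = 28, σ(13) = 14, σ(14) = 24, σ(15) = 24, σ(16) = 31, σ(17) = 18, σ(18) = 39, σ(19) = 20, σ(20) = 42, σ(21) = 32, σ(22) = 36, σ(23) = 24, σ(24) = 60, σ(25) = 31, σ(26) = 42, σ(27) = 40, σ(28) = 56, σ(29) = 30, σ(30) = 72, σ(31) = 32, σ(32) = 63, σ(33) = 48, σ(34) = 54, σ(35) = 48, σ(36) = 91, σ(37) = 38, σ(38) = 60, σ(39) = 56, σ(40) = 90, σ(41) = 42, σ(42) = 96, σ(43) = 44, σ(44) = 84, σ(45) = 78, σ(46) = 72, σ(47) = 48, σ(48) = 124, σ(49) = 57, σ(50) = 93, σ(51) = 72, σ(52) = 98, σ(53) = 54, σ(54) = 120, σ(55) = 72, σ(56) = 120, σ(57) = 80, σ(58) = 90, σ(59) = 60, σ(60) = 168, σ(61) = 62, σ(62) = 96, σ(63) = 104, σ(64) = 127, σ(65) = 84, σ(66) = 144, σ(67) = 68, σ(68) = 126, σ(69) = 96, σ(70) = 144, σ(71) = 72, σ(72) = 195, σ(73) = 74, σ(74) = 114, σ(75) = 124, σ(76) = 140, σ(77) = 96, σ(78) = 168, σ(79) = 80, σ(80) = 186, σ(81) = 121, σ(82) = 126, σ(83) = 84, σ(84) = 224, σ(85) = 108, σ(86) = 132, σ(87) = 120, σ(88) = 180, σ(89) = 90, σ(90) = 234, σ(91) = 112, σ(92) = 168, σ(93) = 128, σ(94) = 144, σ(95) = 120, σ(96) = 252, σ(97) = 98, σ(98) = 171, σ(99) = 156, σ(100) = 217, σ(101) = 102, σ(102) = 216, σ(103) = 104, σ(104) = 210, σ(105) = 192, σ(106) = 162, σ(107) = 108, σ(108) = 280, σ(109) = 110, σ(110) = 216, σ(111) = 152, σ(112) = 248, σ(113) = 114, σ(114) = 240, σ(115) = 144, σ(116) = 210, σ(117) = 182, σ(118) = 180, σ(119) = 144, σ(120) = 360, σ(121) = 133, σ(122) = 186, σ(123) = 168, σ(124) = 224, σ(125) = 156, σ(126) = 312, σ(127) = 128, σ(128) = 255, σ(129) = 176, σ(130) = 252, σ(131) = 132. Summing all 131 values: 14095. (Average order: Σ_{n ≤ x} σ(n) ~ (π²/12) x². For x = 131, (π²/12)·131² ≈ 14114.36.)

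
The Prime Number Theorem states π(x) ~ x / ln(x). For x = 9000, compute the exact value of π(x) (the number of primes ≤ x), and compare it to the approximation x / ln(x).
π(9000) = 1117;  x/ln(x) ≈ 988.47;  relative error ≈ 11.51%.

Directly count primes up to 9000: π(9000) = 1117. The PNT approximation gives 9000/ln(9000) ≈ 9000/9.10498 ≈ 988.47. Relative error (π(x) − x/ln(x)) / π(x) ≈ 11.51%; the approximation is known to undercount slightly (Li(x) is a better estimate).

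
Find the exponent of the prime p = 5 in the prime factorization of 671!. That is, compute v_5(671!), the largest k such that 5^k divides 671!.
v_5(671!) = 166

Legendre's formula: v_p(n!) = Σ_{k ≥ 1} ⌊n / p^k⌋. For p = 5, n = 671, the terms are:
  ⌊671/5^1⌋ = ⌊671/5⌋ = 134
  ⌊671/5^2⌋ = ⌊671/25⌋ = 26
  ⌊671/5^3⌋ = ⌊671/125⌋ = 5
  ⌊671/5^4⌋ = ⌊671/625⌋ = 1
(the next term ⌊671/5^5⌋ = 0, terminating the sum). Summing: v_5(671!) = 134 + 26 + 5 + 1 = 166.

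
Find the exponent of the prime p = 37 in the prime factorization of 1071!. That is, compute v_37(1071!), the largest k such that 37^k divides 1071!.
v_37(1071!) = 28

Legendre's formula: v_p(n!) = Σ_{k ≥ 1} ⌊n / p^k⌋. For p = 37, n = 1071, the terms are:
  ⌊1071/37^1⌋ = ⌊1071/37⌋ = 28
(the next term ⌊1071/37^2⌋ = 0, terminating the sum). Summing: v_37(1071!) = 28 = 28.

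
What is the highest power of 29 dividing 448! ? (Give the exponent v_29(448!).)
v_29(448!) = 15

Legendre's formula: v_p(n!) = Σ_{k ≥ 1} ⌊n / p^k⌋. For p = 29, n = 448, the terms are:
  ⌊448/29^1⌋ = ⌊448/29⌋ = 15
(the next term ⌊448/29^2⌋ = 0, terminating the sum). Summing: v_29(448!) = 15 = 15.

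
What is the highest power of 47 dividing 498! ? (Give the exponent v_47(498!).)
v_47(498!) = 10

Legendre's formula: v_p(n!) = Σ_{k ≥ 1} ⌊n / p^k⌋. For p = 47, n = 498, the terms are:
  ⌊498/47^1⌋ = ⌊498/47⌋ = 10
(the next term ⌊498/47^2⌋ = 0, terminating the sum). Summing: v_47(498!) = 10 = 10.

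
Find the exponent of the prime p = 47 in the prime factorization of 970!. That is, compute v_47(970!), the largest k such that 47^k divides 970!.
v_47(970!) = 20

Legendre's formula: v_p(n!) = Σ_{k ≥ 1} ⌊n / p^k⌋. For p = 47, n = 970, the terms are:
  ⌊970/47^1⌋ = ⌊970/47⌋ = 20
(the next term ⌊970/47^2⌋ = 0, terminating the sum). Summing: v_47(970!) = 20 = 20.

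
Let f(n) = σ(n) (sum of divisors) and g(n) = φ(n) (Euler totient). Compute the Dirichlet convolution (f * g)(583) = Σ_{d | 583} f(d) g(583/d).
(σ * φ)(583) = 2332

Divisors of 583: [1, 11, 53, 583]. For each d | 583:
  d = 1: σ(1) · φ(583/1) = 1 · 520 = 520
  d = 11: σ(11) · φ(583/11) = 12 · 52 = 624
  d = 53: σ(53) · φ(583/53) = 54 · 10 = 540
  d = 583: σ(583) · φ(583/583) = 648 · 1 = 648
Summing: (σ * φ)(583) = 520 + 624 + 540 + 648 = 2332.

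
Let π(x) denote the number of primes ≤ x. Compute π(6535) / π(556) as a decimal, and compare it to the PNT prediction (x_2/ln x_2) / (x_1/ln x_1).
π(6535)/π(556) = 844/101 ≈ 8.3564;  PNT prediction ≈ 8.4567.

π(556) = 101 and π(6535) = 844, so π(6535)/π(556) ≈ 8.3564. The PNT-predicted ratio is (6535/ln(6535)) / (556/ln(556)) ≈ 8.4567. The two agree to within a few percent, as expected.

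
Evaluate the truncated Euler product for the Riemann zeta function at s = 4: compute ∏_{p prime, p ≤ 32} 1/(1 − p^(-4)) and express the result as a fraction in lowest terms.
∏ = 44480956869217573792253389310087/41097743855049154662236160000000

The primes p ≤ 32 are [2, 3, 5, 7, 11, 13, 17, 19, 23, 29, 31]. For each prime, (1 − 1/p^4)^(-1) = p^4 / (p^4 − 1). The product is (1 − 1/2^4)^(-1), (1 − 1/3^4)^(-1), (1 − 1/5^4)^(-1), (1 − 1/7^4)^(-1), (1 − 1/11^4)^(-1), (1 − 1/13^4)^(-1), (1 − 1/17^4)^(-1), (1 − 1/19^4)^(-1), (1 − 1/23^4)^(-1), (1 − 1/29^4)^(-1), (1 − 1/31^4)^(-1) = ∏ p^4 / (p^4 − 1) = 44480956869217573792253389310087/41097743855049154662236160000000.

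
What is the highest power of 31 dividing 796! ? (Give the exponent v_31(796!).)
v_31(796!) = 25

Legendre's formula: v_p(n!) = Σ_{k ≥ 1} ⌊n / p^k⌋. For p = 31, n = 796, the terms are:
  ⌊796/31^1⌋ = ⌊796/31⌋ = 25
(the next term ⌊796/31^2⌋ = 0, terminating the sum). Summing: v_31(796!) = 25 = 25.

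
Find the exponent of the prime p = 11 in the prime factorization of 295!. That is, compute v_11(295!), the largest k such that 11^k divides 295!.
v_11(295!) = 28

Legendre's formula: v_p(n!) = Σ_{k ≥ 1} ⌊n / p^k⌋. For p = 11, n = 295, the terms are:
  ⌊295/11^1⌋ = ⌊295/11⌋ = 26
  ⌊295/11^2⌋ = ⌊295/121⌋ = 2
(the next term ⌊295/11^3⌋ = 0, terminating the sum). Summing: v_11(295!) = 26 + 2 = 28.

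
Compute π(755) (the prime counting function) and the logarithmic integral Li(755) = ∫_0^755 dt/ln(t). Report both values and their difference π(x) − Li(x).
π(755) = 133;  Li(755) ≈ 141.44;  π(x) − Li(x) ≈ -8.44.

Direct count of primes ≤ 755 gives π(755) = 133. Numerical evaluation of the logarithmic integral gives Li(755) ≈ 141.44. The difference π(x) − Li(x) ≈ -8.44 is typically negative for small/moderate x (Li(x) overestimates), though Littlewood's theorem shows this sign changes infinitely often.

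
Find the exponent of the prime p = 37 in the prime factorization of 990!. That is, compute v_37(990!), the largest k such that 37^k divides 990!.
v_37(990!) = 26

Legendre's formula: v_p(n!) = Σ_{k ≥ 1} ⌊n / p^k⌋. For p = 37, n = 990, the terms are:
  ⌊990/37^1⌋ = ⌊990/37⌋ = 26
(the next term ⌊990/37^2⌋ = 0, terminating the sum). Summing: v_37(990!) = 26 = 26.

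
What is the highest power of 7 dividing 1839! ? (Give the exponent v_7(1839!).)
v_7(1839!) = 304

Legendre's formula: v_p(n!) = Σ_{k ≥ 1} ⌊n / p^k⌋. For p = 7, n = 1839, the terms are:
  ⌊1839/7^1⌋ = ⌊1839/7⌋ = 262
  ⌊1839/7^2⌋ = ⌊1839/49⌋ = 37
  ⌊1839/7^3⌋ = ⌊1839/343⌋ = 5
(the next term ⌊1839/7^4⌋ = 0, terminating the sum). Summing: v_7(1839!) = 262 + 37 + 5 = 304.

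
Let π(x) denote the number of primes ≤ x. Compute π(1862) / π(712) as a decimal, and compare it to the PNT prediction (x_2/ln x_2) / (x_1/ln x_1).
π(1862)/π(712) = 284/127 ≈ 2.2362;  PNT prediction ≈ 2.2813.

π(712) = 127 and π(1862) = 284, so π(1862)/π(712) ≈ 2.2362. The PNT-predicted ratio is (1862/ln(1862)) / (712/ln(712)) ≈ 2.2813. The two agree to within a few percent, as expected.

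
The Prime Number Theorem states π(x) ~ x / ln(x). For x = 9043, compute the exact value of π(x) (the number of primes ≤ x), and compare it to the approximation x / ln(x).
π(9043) = 1124;  x/ln(x) ≈ 992.67;  relative error ≈ 11.68%.

Directly count primes up to 9043: π(9043) = 1124. The PNT approximation gives 9043/ln(9043) ≈ 9043/9.10975 ≈ 992.67. Relative error (π(x) − x/ln(x)) / π(x) ≈ 11.68%; the approximation is known to undercount slightly (Li(x) is a better estimate).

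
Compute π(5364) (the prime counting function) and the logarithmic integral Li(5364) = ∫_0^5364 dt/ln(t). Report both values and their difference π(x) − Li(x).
π(5364) = 708;  Li(5364) ≈ 726.84;  π(x) − Li(x) ≈ -18.84.

Direct count of primes ≤ 5364 gives π(5364) = 708. Numerical evaluation of the logarithmic integral gives Li(5364) ≈ 726.84. The difference π(x) − Li(x) ≈ -18.84 is typically negative for small/moderate x (Li(x) overestimates), though Littlewood's theorem shows this sign changes infinitely often.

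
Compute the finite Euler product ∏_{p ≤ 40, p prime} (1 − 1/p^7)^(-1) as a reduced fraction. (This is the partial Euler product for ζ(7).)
∏ = 390612576496222063474132638651406606464249171649995563732972174614898335928125/387378248056510136247638717957281013418108703654497719879651674737546587052032

The primes p ≤ 40 are [2, 3, 5, 7, 11, 13, 17, 19, 23, 29, 31, 37]. For each prime, (1 − 1/p^7)^(-1) = p^7 / (p^7 − 1). The product is (1 − 1/2^7)^(-1), (1 − 1/3^7)^(-1), (1 − 1/5^7)^(-1), (1 − 1/7^7)^(-1), (1 − 1/11^7)^(-1), (1 − 1/13^7)^(-1), (1 − 1/17^7)^(-1), (1 − 1/19^7)^(-1), (1 − 1/23^7)^(-1), (1 − 1/29^7)^(-1), (1 − 1/31^7)^(-1), (1 − 1/37^7)^(-1) = ∏ p^7 / (p^7 − 1) = 390612576496222063474132638651406606464249171649995563732972174614898335928125/387378248056510136247638717957281013418108703654497719879651674737546587052032.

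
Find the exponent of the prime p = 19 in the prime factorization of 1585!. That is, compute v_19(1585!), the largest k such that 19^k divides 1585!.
v_19(1585!) = 87

Legendre's formula: v_p(n!) = Σ_{k ≥ 1} ⌊n / p^k⌋. For p = 19, n = 1585, the terms are:
  ⌊1585/19^1⌋ = ⌊1585/19⌋ = 83
  ⌊1585/19^2⌋ = ⌊1585/361⌋ = 4
(the next term ⌊1585/19^3⌋ = 0, terminating the sum). Summing: v_19(1585!) = 83 + 4 = 87.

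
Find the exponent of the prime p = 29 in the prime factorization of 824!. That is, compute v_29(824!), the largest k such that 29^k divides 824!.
v_29(824!) = 28

Legendre's formula: v_p(n!) = Σ_{k ≥ 1} ⌊n / p^k⌋. For p = 29, n = 824, the terms are:
  ⌊824/29^1⌋ = ⌊824/29⌋ = 28
(the next term ⌊824/29^2⌋ = 0, terminating the sum). Summing: v_29(824!) = 28 = 28.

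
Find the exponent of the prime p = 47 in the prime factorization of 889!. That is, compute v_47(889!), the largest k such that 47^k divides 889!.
v_47(889!) = 18

Legendre's formula: v_p(n!) = Σ_{k ≥ 1} ⌊n / p^k⌋. For p = 47, n = 889, the terms are:
  ⌊889/47^1⌋ = ⌊889/47⌋ = 18
(the next term ⌊889/47^2⌋ = 0, terminating the sum). Summing: v_47(889!) = 18 = 18.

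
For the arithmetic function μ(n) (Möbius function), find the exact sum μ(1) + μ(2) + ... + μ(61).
Σ_{n ≤ 61} μ(n) = -2

Compute μ(n) for each 1 ≤ n ≤ 61: μ(1) = 1, μ(2) = -1, μ(3) = -1, μ(4) = 0, μ(5) = -1, μ(6) = 1, μ(7) = -1, μ(8) = 0, μ(9) = 0, μ(10) = 1, μ(11) = -1, μ(12) = 0, μ(13) = -1, μ(14) = 1, μ(15) = 1, μ(16) = 0, μ(17) = -1, μ(18) = 0, μ(19) = -1, μ(20) = 0, μ(21) = 1, μ(22) = 1, μ(23) = -1, μ(24) = 0, μ(25) = 0, μ(26) = 1, μ(27) = 0, μ(28) = 0, μ(29) = -1, μ(30) = -1, μ(31) = -1, μ(32) = 0, μ(33) = 1, μ(34) = 1, μ(35) = 1, μ(36) = 0, μ(37) = -1, μ(38) = 1, μ(39) = 1, μ(40) = 0, μ(41) = -1, μ(42) = -1, μ(43) = -1, μ(44) = 0, μ(45) = 0, μ(46) = 1, μ(47) = -1, μ(48) = 0, μ(49) = 0, μ(50) = 0, μ(51) = 1, μ(52) = 0, μ(53) = -1, μ(54) = 0, μ(55) = 1, μ(56) = 0, μ(57) = 1, μ(58) = 1, μ(59) = -1, μ(60) = 0, μ(61) = -1. Summing all 61 values: -2. (Mertens function M(x) = Σ_{n ≤ x} μ(n); on average M(x) should be small (PNT ⟺ M(x) = o(x)).)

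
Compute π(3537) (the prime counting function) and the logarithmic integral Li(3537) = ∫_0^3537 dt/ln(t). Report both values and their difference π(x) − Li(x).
π(3537) = 494;  Li(3537) ≈ 509.13;  π(x) − Li(x) ≈ -15.13.

Direct count of primes ≤ 3537 gives π(3537) = 494. Numerical evaluation of the logarithmic integral gives Li(3537) ≈ 509.13. The difference π(x) − Li(x) ≈ -15.13 is typically negative for small/moderate x (Li(x) overestimates), though Littlewood's theorem shows this sign changes infinitely often.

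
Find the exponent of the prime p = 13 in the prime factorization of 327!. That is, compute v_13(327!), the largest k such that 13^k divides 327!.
v_13(327!) = 26

Legendre's formula: v_p(n!) = Σ_{k ≥ 1} ⌊n / p^k⌋. For p = 13, n = 327, the terms are:
  ⌊327/13^1⌋ = ⌊327/13⌋ = 25
  ⌊327/13^2⌋ = ⌊327/169⌋ = 1
(the next term ⌊327/13^3⌋ = 0, terminating the sum). Summing: v_13(327!) = 25 + 1 = 26.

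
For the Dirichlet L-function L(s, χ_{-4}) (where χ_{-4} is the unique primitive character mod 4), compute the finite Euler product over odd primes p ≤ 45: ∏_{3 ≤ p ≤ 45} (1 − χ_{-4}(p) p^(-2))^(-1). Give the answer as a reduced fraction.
∏ = 11477831542914938630143/12524769798782976000000

The odd primes p ≤ 45 are [3, 5, 7, 11, 13, 17, 19, 23, 29, 31, 37, 41, 43]. For each, χ(p) = 1 if p ≡ 1 mod 4, χ(p) = −1 if p ≡ 3 mod 4. Taking (1 − χ(p)/p^2)^(-1) = p^2/(p^2 − χ(p)): (1 − (-1)/3^2)^(-1) · (1 − (1)/5^2)^(-1) · (1 − (-1)/7^2)^(-1) · (1 − (-1)/11^2)^(-1) · (1 − (1)/13^2)^(-1) · (1 − (1)/17^2)^(-1) · (1 − (-1)/19^2)^(-1) · (1 − (-1)/23^2)^(-1) · (1 − (1)/29^2)^(-1) · (1 − (-1)/31^2)^(-1) · (1 − (1)/37^2)^(-1) · (1 − (1)/41^2)^(-1) · (1 − (-1)/43^2)^(-1) = 11477831542914938630143/12524769798782976000000.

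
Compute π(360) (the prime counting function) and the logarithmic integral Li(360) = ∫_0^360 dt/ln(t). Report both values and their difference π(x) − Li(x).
π(360) = 72;  Li(360) ≈ 78.68;  π(x) − Li(x) ≈ -6.68.

Direct count of primes ≤ 360 gives π(360) = 72. Numerical evaluation of the logarithmic integral gives Li(360) ≈ 78.68. The difference π(x) − Li(x) ≈ -6.68 is typically negative for small/moderate x (Li(x) overestimates), though Littlewood's theorem shows this sign changes infinitely often.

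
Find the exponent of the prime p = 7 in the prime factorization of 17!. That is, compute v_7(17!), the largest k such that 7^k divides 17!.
v_7(17!) = 2

Legendre's formula: v_p(n!) = Σ_{k ≥ 1} ⌊n / p^k⌋. For p = 7, n = 17, the terms are:
  ⌊17/7^1⌋ = ⌊17/7⌋ = 2
(the next term ⌊17/7^2⌋ = 0, terminating the sum). Summing: v_7(17!) = 2 = 2.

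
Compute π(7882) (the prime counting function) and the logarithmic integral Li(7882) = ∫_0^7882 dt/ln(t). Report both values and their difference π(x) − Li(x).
π(7882) = 996;  Li(7882) ≈ 1013.28;  π(x) − Li(x) ≈ -17.28.

Direct count of primes ≤ 7882 gives π(7882) = 996. Numerical evaluation of the logarithmic integral gives Li(7882) ≈ 1013.28. The difference π(x) − Li(x) ≈ -17.28 is typically negative for small/moderate x (Li(x) overestimates), though Littlewood's theorem shows this sign changes infinitely often.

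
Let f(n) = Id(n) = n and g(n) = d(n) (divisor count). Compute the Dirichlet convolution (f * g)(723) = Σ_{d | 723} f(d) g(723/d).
(Id * d)(723) = 1215

Divisors of 723: [1, 3, 241, 723]. For each d | 723:
  d = 1: Id(1) · d(723/1) = 1 · 4 = 4
  d = 3: Id(3) · d(723/3) = 3 · 2 = 6
  d = 241: Id(241) · d(723/241) = 241 · 2 = 482
  d = 723: Id(723) · d(723/723) = 723 · 1 = 723
Summing: (Id * d)(723) = 4 + 6 + 482 + 723 = 1215.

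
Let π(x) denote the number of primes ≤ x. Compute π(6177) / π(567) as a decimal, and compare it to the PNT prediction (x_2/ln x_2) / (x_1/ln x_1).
π(6177)/π(567) = 804/103 ≈ 7.8058;  PNT prediction ≈ 7.9134.

π(567) = 103 and π(6177) = 804, so π(6177)/π(567) ≈ 7.8058. The PNT-predicted ratio is (6177/ln(6177)) / (567/ln(567)) ≈ 7.9134. The two agree to within a few percent, as expected.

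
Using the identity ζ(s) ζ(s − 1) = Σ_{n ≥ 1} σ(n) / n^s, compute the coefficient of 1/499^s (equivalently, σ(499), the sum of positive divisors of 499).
σ(499) = 500

In the product (Σ m^0/m^s)(Σ k / k^s) = Σ (Σ_{d | n} d) / n^s, the coefficient of 1/n^s is σ(n) = Σ_{d | n} d. For n = 499, divisors are [1, 499]; summing: σ(499) = 500.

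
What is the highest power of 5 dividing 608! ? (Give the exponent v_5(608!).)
v_5(608!) = 149

Legendre's formula: v_p(n!) = Σ_{k ≥ 1} ⌊n / p^k⌋. For p = 5, n = 608, the terms are:
  ⌊608/5^1⌋ = ⌊608/5⌋ = 121
  ⌊608/5^2⌋ = ⌊608/25⌋ = 24
  ⌊608/5^3⌋ = ⌊608/125⌋ = 4
(the next term ⌊608/5^4⌋ = 0, terminating the sum). Summing: v_5(608!) = 121 + 24 + 4 = 149.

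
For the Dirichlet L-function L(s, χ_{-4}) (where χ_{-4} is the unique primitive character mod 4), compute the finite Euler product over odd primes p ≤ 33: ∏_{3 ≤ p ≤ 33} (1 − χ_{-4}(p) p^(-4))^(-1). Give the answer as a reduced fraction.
∏ = 1870816715381797956556539609218365/1891731462842378884815364370202624

The odd primes p ≤ 33 are [3, 5, 7, 11, 13, 17, 19, 23, 29, 31]. For each, χ(p) = 1 if p ≡ 1 mod 4, χ(p) = −1 if p ≡ 3 mod 4. Taking (1 − χ(p)/p^4)^(-1) = p^4/(p^4 − χ(p)): (1 − (-1)/3^4)^(-1) · (1 − (1)/5^4)^(-1) · (1 − (-1)/7^4)^(-1) · (1 − (-1)/11^4)^(-1) · (1 − (1)/13^4)^(-1) · (1 − (1)/17^4)^(-1) · (1 − (-1)/19^4)^(-1) · (1 − (-1)/23^4)^(-1) · (1 − (1)/29^4)^(-1) · (1 − (-1)/31^4)^(-1) = 1870816715381797956556539609218365/1891731462842378884815364370202624.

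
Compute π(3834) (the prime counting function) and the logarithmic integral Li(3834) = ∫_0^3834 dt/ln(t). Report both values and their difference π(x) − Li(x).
π(3834) = 532;  Li(3834) ≈ 545.30;  π(x) − Li(x) ≈ -13.30.

Direct count of primes ≤ 3834 gives π(3834) = 532. Numerical evaluation of the logarithmic integral gives Li(3834) ≈ 545.30. The difference π(x) − Li(x) ≈ -13.30 is typically negative for small/moderate x (Li(x) overestimates), though Littlewood's theorem shows this sign changes infinitely often.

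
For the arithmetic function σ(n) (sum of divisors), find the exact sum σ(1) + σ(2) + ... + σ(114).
Σ_{n ≤ 114} σ(n) = 10753

Compute σ(n) for each 1 ≤ n ≤ 114: σ(1) = 1, σ(2) = 3, σ(3) = 4, σ(4) = 7, σ(5) = 6, σ(6) = 12, σ(7) = 8, σ(8) = 15, σ(9) = 13, σ(10) = 18, σ(11) = 12, σ(12) = 28, σ(13) = 14, σ(14) = 24, σ(15) = 24, σ(16) = 31, σ(17) = 18, σ(18) = 39, σ(19) = 20, σ(20) = 42, σ(21) = 32, σ(22) = 36, σ(23) = 24, σ(24) = 60, σ(25) = 31, σ(26) = 42, σ(27) = 40, σ(28) = 56, σ(29) = 30, σ(30) = 72, σ(31) = 32, σ(32) = 63, σ(33) = 48, σ(34) = 54, σ(35) = 48, σ(36) = 91, σ(37) = 38, σ(38) = 60, σ(39) = 56, σ(40) = 90, σ(41) = 42, σ(42) = 96, σ(43) = 44, σ(44) = 84, σ(45) = 78, σ(46) = 72, σ(47) = 48, σ(48) = 124, σ(49) = 57, σ(50) = 93, σ(51) = 72, σ(52) = 98, σ(53) = 54, σ(54) = 120, σ(55) = 72, σ(56) = 120, σ(57) = 80, σ(58) = 90, σ(59) = 60, σ(60) = 168, σ(61) = 62, σ(62) = 96, σ(63) = 104, σ(64) = 127, σ(65) = 84, σ(66) = 144, σ(67) = 68, σ(68) = 126, σ(69) = 96, σ(70) = 144, σ(71) = 72, σ(72) = 195, σ(73) = 74, σ(74) = 114, σ(75) = 124, σ(76) = 140, σ(77) = 96, σ(78) = 168, σ(79) = 80, σ(80) = 186, σ(81) = 121, σ(82) = 126, σ(83) = 84, σ(84) = 224, σ(85) = 108, σ(86) = 132, σ(87) = 120, σ(88) = 180, σ(89) = 90, σ(90) = 234, σ(91) = 112, σ(92) = 168, σ(93) = 128, σ(94) = 144, σ(95) = 120, σ(96) = 252, σ(97) = 98, σ(98) = 171, σ(99) = 156, σ(100) = 217, σ(101) = 102, σ(102) = 216, σ(103) = 104, σ(104) = 210, σ(105) = 192, σ(106) = 162, σ(107) = 108, σ(108) = 280, σ(109) = 110, σ(110) = 216, σ(111) = 152, σ(112) = 248, σ(113) = 114, σ(114) = 240. Summing all 114 values: 10753. (Average order: Σ_{n ≤ x} σ(n) ~ (π²/12) x². For x = 114, (π²/12)·114² ≈ 10688.78.)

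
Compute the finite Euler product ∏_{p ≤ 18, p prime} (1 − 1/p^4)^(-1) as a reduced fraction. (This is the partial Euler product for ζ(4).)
∏ = 54205291183043/50083135488000

The primes p ≤ 18 are [2, 3, 5, 7, 11, 13, 17]. For each prime, (1 − 1/p^4)^(-1) = p^4 / (p^4 − 1). The product is (1 − 1/2^4)^(-1), (1 − 1/3^4)^(-1), (1 − 1/5^4)^(-1), (1 − 1/7^4)^(-1), (1 − 1/11^4)^(-1), (1 − 1/13^4)^(-1), (1 − 1/17^4)^(-1) = ∏ p^4 / (p^4 − 1) = 54205291183043/50083135488000.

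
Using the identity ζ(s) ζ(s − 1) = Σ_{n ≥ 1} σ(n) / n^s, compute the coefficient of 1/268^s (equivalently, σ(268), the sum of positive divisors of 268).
σ(268) = 476

In the product (Σ m^0/m^s)(Σ k / k^s) = Σ (Σ_{d | n} d) / n^s, the coefficient of 1/n^s is σ(n) = Σ_{d | n} d. For n = 268, divisors are [1, 2, 4, 67, 134, 268]; summing: σ(268) = 476.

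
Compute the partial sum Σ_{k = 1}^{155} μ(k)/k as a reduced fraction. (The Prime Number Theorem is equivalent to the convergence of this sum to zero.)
Σ μ(k)/k = 35386221418707905836854512026342273734410221837967216139/5364750833138837555449767529261714317873456270532298668855

Values of μ(k) for 1 ≤ k ≤ 155: μ(1) = 1, μ(2) = -1, μ(3) = -1, μ(5) = -1, μ(6) = 1, μ(7) = -1, μ(10) = 1, μ(11) = -1, μ(13) = -1, μ(14) = 1, μ(15) = 1, μ(17) = -1, μ(19) = -1, μ(21) = 1, μ(22) = 1, μ(23) = -1, μ(26) = 1, μ(29) = -1, μ(30) = -1, μ(31) = -1, μ(33) = 1, μ(34) = 1, μ(35) = 1, μ(37) = -1, μ(38) = 1, μ(39) = 1, μ(41) = -1, μ(42) = -1, μ(43) = -1, μ(46) = 1, μ(47) = -1, μ(51) = 1, μ(53) = -1, μ(55) = 1, μ(57) = 1, μ(58) = 1, μ(59) = -1, μ(61) = -1, μ(62) = 1, μ(65) = 1, μ(66) = -1, μ(67) = -1, μ(69) = 1, μ(70) = -1, μ(71) = -1, μ(73) = -1, μ(74) = 1, μ(77) = 1, μ(78) = -1, μ(79) = -1, μ(82) = 1, μ(83) = -1, μ(85) = 1, μ(86) = 1, μ(87) = 1, μ(89) = -1, μ(91) = 1, μ(93) = 1, μ(94) = 1, μ(95) = 1, μ(97) = -1, μ(101) = -1, μ(102) = -1, μ(103) = -1, μ(105) = -1, μ(106) = 1, μ(107) = -1, μ(109) = -1, μ(110) = -1, μ(111) = 1, μ(113) = -1, μ(114) = -1, μ(115) = 1, μ(118) = 1, μ(119) = 1, μ(122) = 1, μ(123) = 1, μ(127) = -1, μ(129) = 1, μ(130) = -1, μ(131) = -1, μ(133) = 1, μ(134) = 1, μ(137) = -1, μ(138) = -1, μ(139) = -1, μ(141) = 1, μ(142) = 1, μ(143) = 1, μ(145) = 1, μ(146) = 1, μ(149) = -1, μ(151) = -1, μ(154) = -1, μ(155) = 1, with μ = 0 on non-squarefree integers. Summing μ(k)/k for k where μ(k) ≠ 0 gives 35386221418707905836854512026342273734410221837967216139/5364750833138837555449767529261714317873456270532298668855 ≈ 0.0066. (PNT ⟺ this sum → 0 as n → ∞.)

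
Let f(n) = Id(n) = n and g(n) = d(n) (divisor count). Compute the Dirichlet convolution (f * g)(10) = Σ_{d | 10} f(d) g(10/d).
(Id * d)(10) = 28

Divisors of 10: [1, 2, 5, 10]. For each d | 10:
  d = 1: Id(1) · d(10/1) = 1 · 4 = 4
  d = 2: Id(2) · d(10/2) = 2 · 2 = 4
  d = 5: Id(5) · d(10/5) = 5 · 2 = 10
  d = 10: Id(10) · d(10/10) = 10 · 1 = 10
Summing: (Id * d)(10) = 4 + 4 + 10 + 10 = 28.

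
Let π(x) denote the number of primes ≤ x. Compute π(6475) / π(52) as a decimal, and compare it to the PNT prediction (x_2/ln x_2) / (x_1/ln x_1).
π(6475)/π(52) = 840/15 ≈ 56.0000;  PNT prediction ≈ 56.0645.

π(52) = 15 and π(6475) = 840, so π(6475)/π(52) ≈ 56.0000. The PNT-predicted ratio is (6475/ln(6475)) / (52/ln(52)) ≈ 56.0645. The two agree to within a few percent, as expected.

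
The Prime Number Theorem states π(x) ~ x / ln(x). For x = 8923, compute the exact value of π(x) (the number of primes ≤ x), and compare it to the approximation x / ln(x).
π(8923) = 1109;  x/ln(x) ≈ 980.94;  relative error ≈ 11.55%.

Directly count primes up to 8923: π(8923) = 1109. The PNT approximation gives 8923/ln(8923) ≈ 8923/9.09639 ≈ 980.94. Relative error (π(x) − x/ln(x)) / π(x) ≈ 11.55%; the approximation is known to undercount slightly (Li(x) is a better estimate).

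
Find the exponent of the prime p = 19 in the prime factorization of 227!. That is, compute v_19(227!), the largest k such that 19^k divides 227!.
v_19(227!) = 11

Legendre's formula: v_p(n!) = Σ_{k ≥ 1} ⌊n / p^k⌋. For p = 19, n = 227, the terms are:
  ⌊227/19^1⌋ = ⌊227/19⌋ = 11
(the next term ⌊227/19^2⌋ = 0, terminating the sum). Summing: v_19(227!) = 11 = 11.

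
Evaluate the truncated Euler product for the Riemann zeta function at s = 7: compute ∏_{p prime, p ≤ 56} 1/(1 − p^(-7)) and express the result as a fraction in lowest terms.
∏ = 72859781352345946164271325208512748367496302513429047898775811498046799405380225394802980517015901501332936608125/72256491859259542003929080814473893559535113224475133477501839873036689289530416476883582246279412849505472872448

The primes p ≤ 56 are [2, 3, 5, 7, 11, 13, 17, 19, 23, 29, 31, 37, 41, 43, 47, 53]. For each prime, (1 − 1/p^7)^(-1) = p^7 / (p^7 − 1). The product is (1 − 1/2^7)^(-1), (1 − 1/3^7)^(-1), (1 − 1/5^7)^(-1), (1 − 1/7^7)^(-1), (1 − 1/11^7)^(-1), (1 − 1/13^7)^(-1), (1 − 1/17^7)^(-1), (1 − 1/19^7)^(-1), (1 − 1/23^7)^(-1), (1 − 1/29^7)^(-1), (1 − 1/31^7)^(-1), (1 − 1/37^7)^(-1), (1 − 1/41^7)^(-1), (1 − 1/43^7)^(-1), (1 − 1/47^7)^(-1), (1 − 1/53^7)^(-1) = ∏ p^7 / (p^7 − 1) = 72859781352345946164271325208512748367496302513429047898775811498046799405380225394802980517015901501332936608125/72256491859259542003929080814473893559535113224475133477501839873036689289530416476883582246279412849505472872448.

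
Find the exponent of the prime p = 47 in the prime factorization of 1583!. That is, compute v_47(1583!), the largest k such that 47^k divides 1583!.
v_47(1583!) = 33

Legendre's formula: v_p(n!) = Σ_{k ≥ 1} ⌊n / p^k⌋. For p = 47, n = 1583, the terms are:
  ⌊1583/47^1⌋ = ⌊1583/47⌋ = 33
(the next term ⌊1583/47^2⌋ = 0, terminating the sum). Summing: v_47(1583!) = 33 = 33.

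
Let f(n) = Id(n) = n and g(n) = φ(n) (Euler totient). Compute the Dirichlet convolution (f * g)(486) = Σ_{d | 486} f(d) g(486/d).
(Id * φ)(486) = 3159

Divisors of 486: [1, 2, 3, 6, 9, 18, 27, 54, 81, 162, 243, 486]. For each d | 486:
  d = 1: Id(1) · φ(486/1) = 1 · 162 = 162
  d = 2: Id(2) · φ(486/2) = 2 · 162 = 324
  d = 3: Id(3) · φ(486/3) = 3 · 54 = 162
  d = 6: Id(6) · φ(486/6) = 6 · 54 = 324
  d = 9: Id(9) · φ(486/9) = 9 · 18 = 162
  d = 18: Id(18) · φ(486/18) = 18 · 18 = 324
  d = 27: Id(27) · φ(486/27) = 27 · 6 = 162
  d = 54: Id(54) · φ(486/54) = 54 · 6 = 324
  d = 81: Id(81) · φ(486/81) = 81 · 2 = 162
  d = 162: Id(162) · φ(486/162) = 162 · 2 = 324
  d = 243: Id(243) · φ(486/243) = 243 · 1 = 243
  d = 486: Id(486) · φ(486/486) = 486 · 1 = 486
Summing: (Id * φ)(486) = 162 + 324 + 162 + 324 + 162 + 324 + 162 + 324 + 162 + 324 + 243 + 486 = 3159.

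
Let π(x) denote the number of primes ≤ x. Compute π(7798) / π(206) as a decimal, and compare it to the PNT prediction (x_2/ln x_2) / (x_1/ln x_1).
π(7798)/π(206) = 987/46 ≈ 21.4565;  PNT prediction ≈ 22.5052.

π(206) = 46 and π(7798) = 987, so π(7798)/π(206) ≈ 21.4565. The PNT-predicted ratio is (7798/ln(7798)) / (206/ln(206)) ≈ 22.5052. The two agree to within a few percent, as expected.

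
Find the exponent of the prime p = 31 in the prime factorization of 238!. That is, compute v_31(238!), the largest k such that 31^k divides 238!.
v_31(238!) = 7

Legendre's formula: v_p(n!) = Σ_{k ≥ 1} ⌊n / p^k⌋. For p = 31, n = 238, the terms are:
  ⌊238/31^1⌋ = ⌊238/31⌋ = 7
(the next term ⌊238/31^2⌋ = 0, terminating the sum). Summing: v_31(238!) = 7 = 7.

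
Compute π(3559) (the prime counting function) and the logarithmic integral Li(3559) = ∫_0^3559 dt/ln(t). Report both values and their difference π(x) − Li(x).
π(3559) = 499;  Li(3559) ≈ 511.82;  π(x) − Li(x) ≈ -12.82.

Direct count of primes ≤ 3559 gives π(3559) = 499. Numerical evaluation of the logarithmic integral gives Li(3559) ≈ 511.82. The difference π(x) − Li(x) ≈ -12.82 is typically negative for small/moderate x (Li(x) overestimates), though Littlewood's theorem shows this sign changes infinitely often.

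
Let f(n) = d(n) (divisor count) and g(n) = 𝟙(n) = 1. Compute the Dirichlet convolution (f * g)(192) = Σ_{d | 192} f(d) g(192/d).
(d * 𝟙)(192) = 84

Divisors of 192: [1, 2, 3, 4, 6, 8, 12, 16, 24, 32, 48, 64, 96, 192]. For each d | 192:
  d = 1: d(1) · 𝟙(192/1) = 1 · 1 = 1
  d = 2: d(2) · 𝟙(192/2) = 2 · 1 = 2
  d = 3: d(3) · 𝟙(192/3) = 2 · 1 = 2
  d = 4: d(4) · 𝟙(192/4) = 3 · 1 = 3
  d = 6: d(6) · 𝟙(192/6) = 4 · 1 = 4
  d = 8: d(8) · 𝟙(192/8) = 4 · 1 = 4
  d = 12: d(12) · 𝟙(192/12) = 6 · 1 = 6
  d = 16: d(16) · 𝟙(192/16) = 5 · 1 = 5
  d = 24: d(24) · 𝟙(192/24) = 8 · 1 = 8
  d = 32: d(32) · 𝟙(192/32) = 6 · 1 = 6
  d = 48: d(48) · 𝟙(192/48) = 10 · 1 = 10
  d = 64: d(64) · 𝟙(192/64) = 7 · 1 = 7
  d = 96: d(96) · 𝟙(192/96) = 12 · 1 = 12
  d = 192: d(192) · 𝟙(192/192) = 14 · 1 = 14
Summing: (d * 𝟙)(192) = 1 + 2 + 2 + 3 + 4 + 4 + 6 + 5 + 8 + 6 + 10 + 7 + 12 + 14 = 84.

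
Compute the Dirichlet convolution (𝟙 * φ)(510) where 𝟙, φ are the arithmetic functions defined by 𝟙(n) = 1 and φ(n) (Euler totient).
(𝟙 * φ)(510) = 510

Divisors of 510: [1, 2, 3, 5, 6, 10, 15, 17, 30, 34, 51, 85, 102, 170, 255, 510]. For each d | 510:
  d = 1: 𝟙(1) · φ(510/1) = 1 · 128 = 128
  d = 2: 𝟙(2) · φ(510/2) = 1 · 128 = 128
  d = 3: 𝟙(3) · φ(510/3) = 1 · 64 = 64
  d = 5: 𝟙(5) · φ(510/5) = 1 · 32 = 32
  d = 6: 𝟙(6) · φ(510/6) = 1 · 64 = 64
  d = 10: 𝟙(10) · φ(510/10) = 1 · 32 = 32
  d = 15: 𝟙(15) · φ(510/15) = 1 · 16 = 16
  d = 17: 𝟙(17) · φ(510/17) = 1 · 8 = 8
  d = 30: 𝟙(30) · φ(510/30) = 1 · 16 = 16
  d = 34: 𝟙(34) · φ(510/34) = 1 · 8 = 8
  d = 51: 𝟙(51) · φ(510/51) = 1 · 4 = 4
  d = 85: 𝟙(85) · φ(510/85) = 1 · 2 = 2
  d = 102: 𝟙(102) · φ(510/102) = 1 · 4 = 4
  d = 170: 𝟙(170) · φ(510/170) = 1 · 2 = 2
  d = 255: 𝟙(255) · φ(510/255) = 1 · 1 = 1
  d = 510: 𝟙(510) · φ(510/510) = 1 · 1 = 1
Summing: (𝟙 * φ)(510) = 128 + 128 + 64 + 32 + 64 + 32 + 16 + 8 + 16 + 8 + 4 + 2 + 4 + 2 + 1 + 1 = 510.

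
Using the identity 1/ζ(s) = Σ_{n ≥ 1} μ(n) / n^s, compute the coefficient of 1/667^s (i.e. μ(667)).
μ(667) = 1

Factor n = 667 = 23 · 29. μ(n) = 0 if any exponent ≥ 2 (not squarefree); otherwise μ(n) = (−1)^{ω(n)} where ω(n) is the number of distinct prime factors. Applying: μ(667) = 1.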